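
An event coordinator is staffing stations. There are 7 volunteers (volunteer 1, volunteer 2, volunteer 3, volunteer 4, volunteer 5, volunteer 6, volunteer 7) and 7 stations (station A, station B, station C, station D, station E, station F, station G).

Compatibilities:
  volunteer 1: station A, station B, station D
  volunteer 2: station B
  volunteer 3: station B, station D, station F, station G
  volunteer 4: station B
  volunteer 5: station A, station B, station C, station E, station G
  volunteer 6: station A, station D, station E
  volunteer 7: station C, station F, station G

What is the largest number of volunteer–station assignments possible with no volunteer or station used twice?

6

A valid assignment of size 6: volunteer 1-station D, volunteer 2-station B, volunteer 3-station G, volunteer 5-station C, volunteer 6-station A, volunteer 7-station F.
The set {volunteer 2, volunteer 4} has only 1 neighbour ({station B}), so by Hall's theorem at most 6 of the 7 volunteers can be matched.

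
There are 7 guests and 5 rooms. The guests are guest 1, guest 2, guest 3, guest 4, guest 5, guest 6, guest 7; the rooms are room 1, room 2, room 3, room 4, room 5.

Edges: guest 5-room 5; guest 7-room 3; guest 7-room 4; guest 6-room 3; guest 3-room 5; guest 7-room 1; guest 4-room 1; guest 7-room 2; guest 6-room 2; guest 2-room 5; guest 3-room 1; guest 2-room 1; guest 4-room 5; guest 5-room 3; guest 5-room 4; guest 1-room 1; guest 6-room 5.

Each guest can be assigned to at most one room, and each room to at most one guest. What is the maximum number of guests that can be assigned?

One maximum matching: guest 1→room 1, guest 2→room 5, guest 5→room 4, guest 6→room 2, guest 7→room 3.
The set {guest 1, guest 2, guest 3, guest 4} has only 2 neighbours ({room 1, room 5}), so by Hall's theorem at most 5 of the 7 guests can be matched.

5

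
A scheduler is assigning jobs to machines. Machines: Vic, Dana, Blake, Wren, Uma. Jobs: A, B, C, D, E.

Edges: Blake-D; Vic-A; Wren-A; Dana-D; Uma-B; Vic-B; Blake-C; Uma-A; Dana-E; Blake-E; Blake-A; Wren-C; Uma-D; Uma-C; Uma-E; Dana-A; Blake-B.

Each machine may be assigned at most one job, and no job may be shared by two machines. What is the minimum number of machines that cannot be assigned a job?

0

A valid assignment of size 5: Vic–B, Dana–D, Blake–E, Wren–C, Uma–A.
All 5 machines are matched, so no larger matching exists.
That matches 5 of the 5, leaving 0 unmatched; no matching can do better.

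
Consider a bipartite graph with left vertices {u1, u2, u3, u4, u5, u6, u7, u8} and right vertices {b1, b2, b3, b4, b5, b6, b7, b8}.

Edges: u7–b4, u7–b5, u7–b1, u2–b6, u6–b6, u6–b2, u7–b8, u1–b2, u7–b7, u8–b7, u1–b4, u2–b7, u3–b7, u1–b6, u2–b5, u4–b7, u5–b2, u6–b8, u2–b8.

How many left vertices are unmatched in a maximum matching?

A valid assignment of size 6: u1–b6, u2–b5, u3–b7, u5–b2, u6–b8, u7–b1.
The set {u3, u4, u8} has only 1 neighbour ({b7}), so by Hall's theorem at most 6 of the 8 left vertices can be matched.
That matches 6 of the 8, leaving 2 unmatched; no matching can do better.

2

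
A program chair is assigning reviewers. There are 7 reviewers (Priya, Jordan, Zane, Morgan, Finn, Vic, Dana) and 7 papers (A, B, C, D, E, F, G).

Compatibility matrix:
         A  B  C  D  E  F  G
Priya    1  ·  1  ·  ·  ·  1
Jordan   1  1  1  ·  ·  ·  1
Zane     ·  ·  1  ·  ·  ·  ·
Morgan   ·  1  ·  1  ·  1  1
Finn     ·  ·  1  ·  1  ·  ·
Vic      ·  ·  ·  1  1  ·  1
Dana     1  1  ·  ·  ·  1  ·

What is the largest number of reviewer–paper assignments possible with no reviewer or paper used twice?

7

One maximum matching: Priya→A, Jordan→G, Zane→C, Morgan→F, Finn→E, Vic→D, Dana→B.
This saturates every reviewer, so 7 is the maximum.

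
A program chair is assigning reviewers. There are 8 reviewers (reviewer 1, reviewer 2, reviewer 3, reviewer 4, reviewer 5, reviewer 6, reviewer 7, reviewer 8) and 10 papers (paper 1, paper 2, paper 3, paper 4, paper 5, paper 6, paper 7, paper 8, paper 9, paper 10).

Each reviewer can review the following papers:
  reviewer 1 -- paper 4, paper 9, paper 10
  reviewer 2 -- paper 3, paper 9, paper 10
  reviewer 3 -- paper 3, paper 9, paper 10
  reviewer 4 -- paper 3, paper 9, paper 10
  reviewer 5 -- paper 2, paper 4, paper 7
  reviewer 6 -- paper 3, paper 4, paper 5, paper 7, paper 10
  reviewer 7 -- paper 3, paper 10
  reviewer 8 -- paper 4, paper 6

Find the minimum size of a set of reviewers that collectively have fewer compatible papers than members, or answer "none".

4

Take S = {reviewer 2, reviewer 3, reviewer 4, reviewer 7}. Its neighbourhood is {paper 3, paper 9, paper 10}, so |N(S)| = 3 < |S| = 4.
Every subset of size less than 4 has at least as many neighbours as members, so 4 is the minimum.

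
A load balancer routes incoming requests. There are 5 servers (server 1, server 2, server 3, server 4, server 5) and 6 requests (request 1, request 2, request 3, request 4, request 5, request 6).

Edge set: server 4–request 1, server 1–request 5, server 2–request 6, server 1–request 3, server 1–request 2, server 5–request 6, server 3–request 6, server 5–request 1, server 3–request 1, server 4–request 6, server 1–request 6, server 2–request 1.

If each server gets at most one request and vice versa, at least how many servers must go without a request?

A valid assignment of size 3: server 1–request 5, server 2–request 1, server 3–request 6.
The set {server 2, server 3, server 4, server 5} has only 2 neighbours ({request 1, request 6}), so by Hall's theorem at most 3 of the 5 servers can be matched.
That matches 3 of the 5, leaving 2 unmatched; no matching can do better.

2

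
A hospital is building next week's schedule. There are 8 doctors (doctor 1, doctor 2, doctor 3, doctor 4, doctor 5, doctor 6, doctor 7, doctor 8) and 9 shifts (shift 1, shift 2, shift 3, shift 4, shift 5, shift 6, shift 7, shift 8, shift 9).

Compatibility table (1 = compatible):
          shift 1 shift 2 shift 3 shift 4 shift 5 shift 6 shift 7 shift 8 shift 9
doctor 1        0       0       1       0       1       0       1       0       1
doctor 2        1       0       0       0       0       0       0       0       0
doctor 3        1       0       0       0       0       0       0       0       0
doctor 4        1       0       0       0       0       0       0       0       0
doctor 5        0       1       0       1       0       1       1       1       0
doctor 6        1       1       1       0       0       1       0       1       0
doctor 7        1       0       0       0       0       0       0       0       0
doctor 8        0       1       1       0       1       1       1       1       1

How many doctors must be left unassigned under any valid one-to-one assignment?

3

One maximum matching: doctor 1–shift 7, doctor 2–shift 1, doctor 5–shift 6, doctor 6–shift 8, doctor 8–shift 5.
The set {doctor 2, doctor 3, doctor 4, doctor 7} has only 1 neighbour ({shift 1}), so by Hall's theorem at most 5 of the 8 doctors can be matched.
That matches 5 of the 8, leaving 3 unmatched; no matching can do better.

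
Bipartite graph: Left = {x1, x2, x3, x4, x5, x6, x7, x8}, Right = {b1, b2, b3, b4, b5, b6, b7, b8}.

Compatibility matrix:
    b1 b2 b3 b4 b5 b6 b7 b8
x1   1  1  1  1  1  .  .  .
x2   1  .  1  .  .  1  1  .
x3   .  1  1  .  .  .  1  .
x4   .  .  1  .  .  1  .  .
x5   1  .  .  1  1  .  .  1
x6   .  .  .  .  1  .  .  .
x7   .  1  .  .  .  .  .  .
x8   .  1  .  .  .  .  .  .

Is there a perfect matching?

The set {x7, x8} has only 1 neighbour ({b2}), so by Hall's theorem at most 7 of the 8 left vertices can be matched.
Hence no matching covers every left vertex.

No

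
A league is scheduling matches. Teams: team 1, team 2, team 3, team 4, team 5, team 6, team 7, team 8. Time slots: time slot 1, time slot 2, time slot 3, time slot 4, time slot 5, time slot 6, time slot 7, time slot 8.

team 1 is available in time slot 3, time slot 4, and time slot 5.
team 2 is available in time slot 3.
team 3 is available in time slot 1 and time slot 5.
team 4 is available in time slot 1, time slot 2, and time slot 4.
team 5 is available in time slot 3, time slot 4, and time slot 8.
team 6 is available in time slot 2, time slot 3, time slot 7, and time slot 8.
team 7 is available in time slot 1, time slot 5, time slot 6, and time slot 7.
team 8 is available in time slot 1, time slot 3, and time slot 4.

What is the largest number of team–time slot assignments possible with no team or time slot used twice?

A valid assignment of size 8: team 1-time slot 5, team 2-time slot 3, team 3-time slot 1, team 4-time slot 2, team 5-time slot 8, team 6-time slot 7, team 7-time slot 6, team 8-time slot 4.
This saturates every team, so 8 is the maximum.

8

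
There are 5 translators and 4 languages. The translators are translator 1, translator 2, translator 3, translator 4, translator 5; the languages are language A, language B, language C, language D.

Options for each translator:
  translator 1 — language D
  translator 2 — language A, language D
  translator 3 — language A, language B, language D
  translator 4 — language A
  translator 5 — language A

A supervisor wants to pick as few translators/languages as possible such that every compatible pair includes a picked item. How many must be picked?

{translator 3, language A, language D} is a vertex cover of size 3: every edge has an endpoint in this set.
No smaller cover exists because translator 1–language D, translator 2–language A, translator 3–language B is a matching of size 3, and a cover must include an endpoint of each of these disjoint edges (König's theorem).

3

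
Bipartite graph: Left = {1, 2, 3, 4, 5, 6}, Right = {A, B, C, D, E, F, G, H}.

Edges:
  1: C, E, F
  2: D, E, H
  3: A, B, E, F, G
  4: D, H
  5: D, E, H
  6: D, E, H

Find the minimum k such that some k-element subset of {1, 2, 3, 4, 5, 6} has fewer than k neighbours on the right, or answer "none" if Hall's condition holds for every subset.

4

Take S = {2, 4, 5, 6}. Its neighbourhood is {D, E, H}, so |N(S)| = 3 < |S| = 4.
Every subset of size less than 4 has at least as many neighbours as members, so 4 is the minimum.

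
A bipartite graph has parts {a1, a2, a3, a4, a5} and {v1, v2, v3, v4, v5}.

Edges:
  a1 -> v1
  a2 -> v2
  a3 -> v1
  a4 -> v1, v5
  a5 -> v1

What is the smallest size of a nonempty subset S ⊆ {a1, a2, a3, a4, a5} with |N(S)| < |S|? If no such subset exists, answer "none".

Take S = {a1, a3}. Its neighbourhood is {v1}, so |N(S)| = 1 < |S| = 2.
No single vertex violates Hall's condition since each has at least one neighbour, so 2 is the minimum.

2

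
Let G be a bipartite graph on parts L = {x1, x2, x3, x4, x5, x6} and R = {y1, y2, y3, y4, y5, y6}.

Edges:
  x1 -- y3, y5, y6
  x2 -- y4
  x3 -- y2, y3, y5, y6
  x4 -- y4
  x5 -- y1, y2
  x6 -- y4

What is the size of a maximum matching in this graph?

4

A valid assignment of size 4: x1-y6, x2-y4, x3-y3, x5-y1.
The set {x2, x4, x6} has only 1 neighbour ({y4}), so by Hall's theorem at most 4 of the 6 left vertices can be matched.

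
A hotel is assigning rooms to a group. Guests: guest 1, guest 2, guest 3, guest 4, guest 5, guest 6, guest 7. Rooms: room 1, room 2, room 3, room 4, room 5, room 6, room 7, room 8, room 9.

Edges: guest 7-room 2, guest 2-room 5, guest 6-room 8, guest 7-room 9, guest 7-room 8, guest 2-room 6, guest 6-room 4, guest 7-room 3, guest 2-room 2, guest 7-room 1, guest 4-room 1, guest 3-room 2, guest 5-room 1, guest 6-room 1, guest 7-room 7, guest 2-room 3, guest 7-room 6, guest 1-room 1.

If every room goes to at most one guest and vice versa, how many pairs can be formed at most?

5

For example, pair guest 1→room 1, guest 2→room 3, guest 3→room 2, guest 6→room 4, guest 7→room 8.
The set {guest 1, guest 4, guest 5} has only 1 neighbour ({room 1}), so by Hall's theorem at most 5 of the 7 guests can be matched.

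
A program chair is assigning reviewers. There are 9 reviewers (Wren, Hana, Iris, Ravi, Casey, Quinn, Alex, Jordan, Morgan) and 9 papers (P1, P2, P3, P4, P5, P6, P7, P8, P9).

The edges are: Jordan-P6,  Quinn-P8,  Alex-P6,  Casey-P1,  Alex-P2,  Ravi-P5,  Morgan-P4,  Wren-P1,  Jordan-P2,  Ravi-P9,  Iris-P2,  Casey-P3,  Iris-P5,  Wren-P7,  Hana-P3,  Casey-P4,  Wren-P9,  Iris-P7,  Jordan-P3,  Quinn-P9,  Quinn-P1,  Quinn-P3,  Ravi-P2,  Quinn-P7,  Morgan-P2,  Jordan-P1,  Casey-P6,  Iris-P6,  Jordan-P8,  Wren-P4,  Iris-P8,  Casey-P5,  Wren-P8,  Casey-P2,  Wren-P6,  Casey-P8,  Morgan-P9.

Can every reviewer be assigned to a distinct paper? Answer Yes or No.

For example, pair Wren-P1, Hana-P3, Iris-P7, Ravi-P5, Casey-P4, Quinn-P8, Alex-P6, Jordan-P2, Morgan-P9.
Every reviewer is matched, so this is a perfect matching.

Yes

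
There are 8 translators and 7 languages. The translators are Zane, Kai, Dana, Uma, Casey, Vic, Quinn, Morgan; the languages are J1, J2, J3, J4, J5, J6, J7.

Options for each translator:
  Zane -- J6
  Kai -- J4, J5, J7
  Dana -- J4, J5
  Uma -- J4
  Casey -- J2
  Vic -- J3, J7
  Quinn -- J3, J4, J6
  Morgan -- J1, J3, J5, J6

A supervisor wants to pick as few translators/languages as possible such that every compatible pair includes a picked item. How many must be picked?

7

The 7 edges Zane–J6, Kai–J7, Dana–J5, Uma–J4, Casey–J2, Vic–J3, Morgan–J1 form a matching, so any vertex cover needs at least 7 vertices (one per matched edge).
Conversely {Casey, Morgan, J3, J4, J5, J6, J7} meets every edge and has exactly 7 vertices, so 7 is optimal.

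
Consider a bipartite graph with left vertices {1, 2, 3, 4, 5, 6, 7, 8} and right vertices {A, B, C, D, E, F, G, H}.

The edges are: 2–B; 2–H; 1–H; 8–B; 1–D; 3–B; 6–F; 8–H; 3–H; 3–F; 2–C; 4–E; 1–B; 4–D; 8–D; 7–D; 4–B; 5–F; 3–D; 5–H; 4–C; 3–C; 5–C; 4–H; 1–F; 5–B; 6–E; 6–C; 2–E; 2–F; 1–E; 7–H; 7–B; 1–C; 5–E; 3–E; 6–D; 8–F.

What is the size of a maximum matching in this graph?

A valid assignment of size 6: 1→D, 2→C, 3→F, 4→B, 5→H, 6→E.
The set {1, 2, 3, 4, 5, 6, 7, 8} has only 6 neighbours ({B, C, D, E, F, H}), so by Hall's theorem at most 6 of the 8 left vertices can be matched.

6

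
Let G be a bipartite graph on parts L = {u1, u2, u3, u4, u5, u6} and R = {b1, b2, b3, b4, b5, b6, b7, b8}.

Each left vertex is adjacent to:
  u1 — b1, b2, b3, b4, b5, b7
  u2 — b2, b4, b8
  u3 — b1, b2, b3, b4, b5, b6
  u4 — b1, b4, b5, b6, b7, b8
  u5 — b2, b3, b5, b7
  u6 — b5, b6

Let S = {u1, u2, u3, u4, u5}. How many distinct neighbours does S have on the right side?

8

The union of neighbours of {u1, u2, u3, u4, u5} is {b1, b2, b3, b4, b5, b6, b7, b8}, which has 8 elements.
Since |N(S)| = 8 ≥ |S| = 5, Hall's condition holds for this subset.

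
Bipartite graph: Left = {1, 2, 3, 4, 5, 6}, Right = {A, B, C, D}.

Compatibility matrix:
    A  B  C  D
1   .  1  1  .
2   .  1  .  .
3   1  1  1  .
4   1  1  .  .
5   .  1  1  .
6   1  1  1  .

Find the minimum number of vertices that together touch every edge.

3

A maximum matching has 3 edges (e.g. 1–C, 2–B, 3–A).
By König's theorem the minimum vertex cover has the same size. One such cover is {A, B, C}.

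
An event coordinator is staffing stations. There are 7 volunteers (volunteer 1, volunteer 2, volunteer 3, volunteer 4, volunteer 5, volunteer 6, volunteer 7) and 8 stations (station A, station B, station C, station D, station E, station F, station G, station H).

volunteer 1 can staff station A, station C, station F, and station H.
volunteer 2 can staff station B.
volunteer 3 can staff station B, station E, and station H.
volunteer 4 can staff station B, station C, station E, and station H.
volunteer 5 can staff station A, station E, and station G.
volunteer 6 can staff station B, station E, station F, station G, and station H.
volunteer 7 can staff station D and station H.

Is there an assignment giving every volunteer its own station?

A valid assignment of size 7: volunteer 1–station A, volunteer 2–station B, volunteer 3–station E, volunteer 4–station C, volunteer 5–station G, volunteer 6–station F, volunteer 7–station H.
All 7 volunteers are covered.

Yes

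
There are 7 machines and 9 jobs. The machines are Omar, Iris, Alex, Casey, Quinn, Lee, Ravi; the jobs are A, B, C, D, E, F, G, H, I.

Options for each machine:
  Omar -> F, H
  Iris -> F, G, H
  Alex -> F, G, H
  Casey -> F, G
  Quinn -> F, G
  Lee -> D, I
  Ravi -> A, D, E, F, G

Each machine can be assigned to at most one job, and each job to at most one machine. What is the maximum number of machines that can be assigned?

5

One maximum matching: Omar→H, Iris→G, Alex→F, Lee→D, Ravi→A.
The set {Omar, Iris, Alex, Casey, Quinn} has only 3 neighbours ({F, G, H}), so by Hall's theorem at most 5 of the 7 machines can be matched.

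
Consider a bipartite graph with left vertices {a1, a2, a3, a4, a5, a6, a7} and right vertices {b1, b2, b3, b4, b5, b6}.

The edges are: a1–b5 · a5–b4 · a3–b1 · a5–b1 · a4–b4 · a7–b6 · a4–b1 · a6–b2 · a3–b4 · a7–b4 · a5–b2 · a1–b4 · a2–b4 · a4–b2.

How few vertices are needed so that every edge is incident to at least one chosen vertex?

5

The 5 edges a1–b5, a2–b4, a3–b1, a4–b2, a7–b6 form a matching, so any vertex cover needs at least 5 vertices (one per matched edge).
Conversely {a1, a7, b1, b2, b4} meets every edge and has exactly 5 vertices, so 5 is optimal.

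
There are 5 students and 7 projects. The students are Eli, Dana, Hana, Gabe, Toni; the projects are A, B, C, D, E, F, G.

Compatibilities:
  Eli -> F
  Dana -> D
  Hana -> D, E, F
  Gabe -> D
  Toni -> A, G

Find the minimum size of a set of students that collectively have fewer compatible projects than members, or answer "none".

2

Take S = {Dana, Gabe}. Its neighbourhood is {D}, so |N(S)| = 1 < |S| = 2.
No single vertex violates Hall's condition since each has at least one neighbour, so 2 is the minimum.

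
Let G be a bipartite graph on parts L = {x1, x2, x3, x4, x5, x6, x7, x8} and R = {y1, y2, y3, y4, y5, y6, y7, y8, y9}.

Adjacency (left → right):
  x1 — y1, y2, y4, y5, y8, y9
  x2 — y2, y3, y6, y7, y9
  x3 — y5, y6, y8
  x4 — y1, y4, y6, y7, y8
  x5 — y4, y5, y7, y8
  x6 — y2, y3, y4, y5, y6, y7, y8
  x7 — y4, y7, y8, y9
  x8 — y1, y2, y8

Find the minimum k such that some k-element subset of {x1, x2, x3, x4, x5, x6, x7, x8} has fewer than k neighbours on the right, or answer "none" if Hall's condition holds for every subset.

none

A matching saturating every left vertex exists, for instance x1→y9, x2→y3, x3→y5, x4→y6, x5→y8, x6→y4, x7→y7, x8→y1.
By Hall's marriage theorem, this means |N(S)| ≥ |S| for every subset S, so no violating subset exists.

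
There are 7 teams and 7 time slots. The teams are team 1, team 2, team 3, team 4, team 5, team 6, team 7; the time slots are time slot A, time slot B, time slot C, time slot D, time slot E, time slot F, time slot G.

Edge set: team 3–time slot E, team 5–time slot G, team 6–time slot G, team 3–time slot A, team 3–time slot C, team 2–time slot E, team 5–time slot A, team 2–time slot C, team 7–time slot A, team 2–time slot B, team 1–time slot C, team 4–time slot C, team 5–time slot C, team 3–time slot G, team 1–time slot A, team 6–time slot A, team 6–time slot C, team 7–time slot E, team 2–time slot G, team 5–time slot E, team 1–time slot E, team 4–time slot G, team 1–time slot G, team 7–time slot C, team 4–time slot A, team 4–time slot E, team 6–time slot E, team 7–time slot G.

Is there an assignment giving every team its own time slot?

The set {team 1, team 3, team 4, team 5, team 6, team 7} has only 4 neighbours ({time slot A, time slot C, time slot E, time slot G}), so by Hall's theorem at most 5 of the 7 teams can be matched.
Hence no matching covers every team.

No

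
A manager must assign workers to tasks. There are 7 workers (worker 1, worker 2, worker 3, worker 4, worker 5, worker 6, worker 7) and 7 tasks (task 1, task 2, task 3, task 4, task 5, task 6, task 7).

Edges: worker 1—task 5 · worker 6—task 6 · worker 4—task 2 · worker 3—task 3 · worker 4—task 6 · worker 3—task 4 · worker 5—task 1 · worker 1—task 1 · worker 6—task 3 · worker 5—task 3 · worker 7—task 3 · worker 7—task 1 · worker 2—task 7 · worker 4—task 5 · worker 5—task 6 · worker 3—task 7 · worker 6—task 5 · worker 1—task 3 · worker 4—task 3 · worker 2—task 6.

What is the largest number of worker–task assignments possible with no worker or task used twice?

For example, pair worker 1-task 3, worker 2-task 7, worker 3-task 4, worker 4-task 2, worker 5-task 6, worker 6-task 5, worker 7-task 1.
All 7 workers are matched, so no larger matching exists.

7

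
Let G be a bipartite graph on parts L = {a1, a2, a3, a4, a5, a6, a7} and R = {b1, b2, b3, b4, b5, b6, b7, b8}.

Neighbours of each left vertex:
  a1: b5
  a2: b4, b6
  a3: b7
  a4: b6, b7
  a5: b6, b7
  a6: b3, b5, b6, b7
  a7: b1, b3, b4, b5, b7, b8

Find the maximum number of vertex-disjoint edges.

6

One maximum matching: a1-b5, a2-b4, a3-b7, a4-b6, a6-b3, a7-b1.
The set {a3, a4, a5} has only 2 neighbours ({b6, b7}), so by Hall's theorem at most 6 of the 7 left vertices can be matched.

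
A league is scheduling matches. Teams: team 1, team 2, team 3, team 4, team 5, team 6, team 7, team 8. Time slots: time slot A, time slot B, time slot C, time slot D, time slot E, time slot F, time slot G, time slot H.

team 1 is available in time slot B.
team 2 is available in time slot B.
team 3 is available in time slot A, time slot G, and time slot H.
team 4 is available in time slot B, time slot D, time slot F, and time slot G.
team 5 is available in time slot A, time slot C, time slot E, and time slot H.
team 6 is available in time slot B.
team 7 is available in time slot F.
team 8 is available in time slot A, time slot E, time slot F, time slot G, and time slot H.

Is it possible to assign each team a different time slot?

No

The set {team 1, team 2, team 6} has only 1 neighbour ({time slot B}), so by Hall's theorem at most 6 of the 8 teams can be matched.
Hence no matching covers every team.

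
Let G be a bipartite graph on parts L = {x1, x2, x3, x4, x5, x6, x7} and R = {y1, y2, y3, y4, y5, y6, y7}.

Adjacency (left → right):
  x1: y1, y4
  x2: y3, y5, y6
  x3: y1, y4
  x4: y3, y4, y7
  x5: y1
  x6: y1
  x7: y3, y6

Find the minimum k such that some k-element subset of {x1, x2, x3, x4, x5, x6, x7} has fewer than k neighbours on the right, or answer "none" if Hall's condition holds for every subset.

2

Take S = {x5, x6}. Its neighbourhood is {y1}, so |N(S)| = 1 < |S| = 2.
No single vertex violates Hall's condition since each has at least one neighbour, so 2 is the minimum.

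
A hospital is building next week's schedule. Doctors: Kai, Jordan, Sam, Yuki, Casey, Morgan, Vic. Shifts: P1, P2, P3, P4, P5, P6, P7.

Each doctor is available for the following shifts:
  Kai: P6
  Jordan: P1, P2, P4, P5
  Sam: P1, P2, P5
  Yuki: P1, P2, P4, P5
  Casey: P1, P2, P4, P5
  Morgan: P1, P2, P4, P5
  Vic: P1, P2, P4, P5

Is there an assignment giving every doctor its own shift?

No

The set {Jordan, Sam, Yuki, Casey, Morgan, Vic} has only 4 neighbours ({P1, P2, P4, P5}), so by Hall's theorem at most 5 of the 7 doctors can be matched.
Hence no matching covers every doctor.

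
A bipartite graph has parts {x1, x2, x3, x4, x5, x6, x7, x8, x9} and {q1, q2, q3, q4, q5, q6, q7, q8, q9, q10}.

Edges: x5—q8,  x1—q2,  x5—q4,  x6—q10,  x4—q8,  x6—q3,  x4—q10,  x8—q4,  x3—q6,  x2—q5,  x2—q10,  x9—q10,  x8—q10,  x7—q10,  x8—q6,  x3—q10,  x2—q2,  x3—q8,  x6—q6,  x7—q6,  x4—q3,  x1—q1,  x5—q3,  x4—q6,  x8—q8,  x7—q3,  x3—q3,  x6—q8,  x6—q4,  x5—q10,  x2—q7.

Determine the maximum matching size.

For example, pair x1→q1, x2→q2, x3→q10, x4→q3, x5→q8, x6→q4, x7→q6.
The set {x3, x4, x5, x6, x7, x8, x9} has only 5 neighbours ({q10, q3, q4, q6, q8}), so by Hall's theorem at most 7 of the 9 left vertices can be matched.

7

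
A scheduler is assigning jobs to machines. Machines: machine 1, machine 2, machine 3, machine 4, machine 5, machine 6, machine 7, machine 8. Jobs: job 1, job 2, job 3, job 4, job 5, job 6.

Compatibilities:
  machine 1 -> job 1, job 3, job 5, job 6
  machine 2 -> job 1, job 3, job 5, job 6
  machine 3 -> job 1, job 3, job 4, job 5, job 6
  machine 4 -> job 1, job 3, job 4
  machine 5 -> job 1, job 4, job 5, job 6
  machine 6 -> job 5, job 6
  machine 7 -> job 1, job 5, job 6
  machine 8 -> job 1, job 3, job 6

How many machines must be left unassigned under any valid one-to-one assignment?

3

For example, pair machine 1-job 3, machine 2-job 5, machine 3-job 4, machine 4-job 1, machine 5-job 6.
The set {machine 1, machine 2, machine 3, machine 4, machine 5, machine 6, machine 7, machine 8} has only 5 neighbours ({job 1, job 3, job 4, job 5, job 6}), so by Hall's theorem at most 5 of the 8 machines can be matched.
That matches 5 of the 8, leaving 3 unmatched; no matching can do better.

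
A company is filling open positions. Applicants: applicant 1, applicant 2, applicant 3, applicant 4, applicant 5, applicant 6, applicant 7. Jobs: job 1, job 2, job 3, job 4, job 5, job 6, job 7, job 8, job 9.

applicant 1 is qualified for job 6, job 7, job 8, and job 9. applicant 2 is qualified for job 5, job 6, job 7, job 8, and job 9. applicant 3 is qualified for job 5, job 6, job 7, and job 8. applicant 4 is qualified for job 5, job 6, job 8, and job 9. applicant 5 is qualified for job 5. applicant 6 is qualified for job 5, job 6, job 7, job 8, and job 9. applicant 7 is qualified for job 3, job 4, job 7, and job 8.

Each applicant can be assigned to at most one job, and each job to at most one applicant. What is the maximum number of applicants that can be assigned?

6

For example, pair applicant 1–job 8, applicant 2–job 9, applicant 3–job 7, applicant 4–job 6, applicant 5–job 5, applicant 7–job 3.
The set {applicant 1, applicant 2, applicant 3, applicant 4, applicant 5, applicant 6} has only 5 neighbours ({job 5, job 6, job 7, job 8, job 9}), so by Hall's theorem at most 6 of the 7 applicants can be matched.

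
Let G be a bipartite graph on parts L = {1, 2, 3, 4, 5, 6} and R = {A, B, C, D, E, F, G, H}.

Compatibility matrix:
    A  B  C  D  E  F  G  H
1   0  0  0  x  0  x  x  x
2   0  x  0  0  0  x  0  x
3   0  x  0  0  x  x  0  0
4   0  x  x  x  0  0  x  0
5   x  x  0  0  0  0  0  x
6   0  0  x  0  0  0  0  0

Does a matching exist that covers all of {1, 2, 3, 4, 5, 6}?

One maximum matching: 1–D, 2–F, 3–E, 4–G, 5–B, 6–C.
Every left vertex is matched, so this matching saturates all of them.

Yes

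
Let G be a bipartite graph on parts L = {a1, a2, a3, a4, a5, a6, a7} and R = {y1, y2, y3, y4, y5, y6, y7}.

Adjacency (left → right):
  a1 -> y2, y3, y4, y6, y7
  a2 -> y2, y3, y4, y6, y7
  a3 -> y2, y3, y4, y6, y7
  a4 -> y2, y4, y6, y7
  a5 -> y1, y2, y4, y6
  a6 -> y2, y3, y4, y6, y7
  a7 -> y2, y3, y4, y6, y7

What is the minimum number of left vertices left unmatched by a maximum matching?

1

A valid assignment of size 6: a1-y3, a2-y4, a3-y6, a4-y2, a5-y1, a6-y7.
The set {a1, a2, a3, a4, a6, a7} has only 5 neighbours ({y2, y3, y4, y6, y7}), so by Hall's theorem at most 6 of the 7 left vertices can be matched.
That matches 6 of the 7, leaving 1 unmatched; no matching can do better.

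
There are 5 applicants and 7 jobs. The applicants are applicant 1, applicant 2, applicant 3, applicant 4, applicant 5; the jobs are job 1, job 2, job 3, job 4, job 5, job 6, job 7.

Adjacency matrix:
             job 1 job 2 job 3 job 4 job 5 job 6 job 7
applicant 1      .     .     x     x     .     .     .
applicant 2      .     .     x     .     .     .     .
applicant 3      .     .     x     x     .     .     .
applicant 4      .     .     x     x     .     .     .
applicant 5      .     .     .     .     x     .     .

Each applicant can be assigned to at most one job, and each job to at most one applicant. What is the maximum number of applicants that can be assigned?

3

One maximum matching: applicant 1→job 4, applicant 2→job 3, applicant 5→job 5.
The set {applicant 1, applicant 2, applicant 3, applicant 4} has only 2 neighbours ({job 3, job 4}), so by Hall's theorem at most 3 of the 5 applicants can be matched.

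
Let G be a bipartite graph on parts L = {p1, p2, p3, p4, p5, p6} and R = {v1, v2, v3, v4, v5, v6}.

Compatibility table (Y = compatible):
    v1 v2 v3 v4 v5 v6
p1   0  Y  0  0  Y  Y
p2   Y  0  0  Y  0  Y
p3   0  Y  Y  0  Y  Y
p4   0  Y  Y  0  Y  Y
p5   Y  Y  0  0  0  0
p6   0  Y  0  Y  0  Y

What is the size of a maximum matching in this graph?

A valid assignment of size 6: p1–v5, p2–v4, p3–v3, p4–v6, p5–v1, p6–v2.
All 6 left vertices are matched, so no larger matching exists.

6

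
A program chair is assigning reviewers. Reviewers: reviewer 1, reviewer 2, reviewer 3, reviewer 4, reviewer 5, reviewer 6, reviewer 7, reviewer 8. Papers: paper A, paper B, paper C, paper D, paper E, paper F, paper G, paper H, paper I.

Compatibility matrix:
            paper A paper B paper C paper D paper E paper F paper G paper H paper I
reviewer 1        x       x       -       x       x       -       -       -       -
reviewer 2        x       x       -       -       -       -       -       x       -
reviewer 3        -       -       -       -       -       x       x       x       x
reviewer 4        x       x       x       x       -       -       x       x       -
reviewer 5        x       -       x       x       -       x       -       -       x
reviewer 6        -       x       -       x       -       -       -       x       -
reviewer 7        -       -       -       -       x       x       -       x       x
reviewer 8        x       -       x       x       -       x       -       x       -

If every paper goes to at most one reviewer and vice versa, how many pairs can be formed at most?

8

One maximum matching: reviewer 1-paper B, reviewer 2-paper A, reviewer 3-paper F, reviewer 4-paper G, reviewer 5-paper I, reviewer 6-paper D, reviewer 7-paper E, reviewer 8-paper C.
This saturates every reviewer, so 8 is the maximum.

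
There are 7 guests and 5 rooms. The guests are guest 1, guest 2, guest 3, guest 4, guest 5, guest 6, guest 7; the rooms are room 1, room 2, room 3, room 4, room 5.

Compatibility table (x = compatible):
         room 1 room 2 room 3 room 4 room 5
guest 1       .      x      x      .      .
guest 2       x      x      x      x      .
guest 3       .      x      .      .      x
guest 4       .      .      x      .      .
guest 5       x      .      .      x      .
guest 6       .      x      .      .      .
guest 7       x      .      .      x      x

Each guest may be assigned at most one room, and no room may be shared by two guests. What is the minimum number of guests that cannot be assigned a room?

For example, pair guest 1–room 2, guest 2–room 1, guest 3–room 5, guest 4–room 3, guest 5–room 4.
The set {guest 1, guest 2, guest 3, guest 4, guest 5, guest 6, guest 7} has only 5 neighbours ({room 1, room 2, room 3, room 4, room 5}), so by Hall's theorem at most 5 of the 7 guests can be matched.
That matches 5 of the 7, leaving 2 unmatched; no matching can do better.

2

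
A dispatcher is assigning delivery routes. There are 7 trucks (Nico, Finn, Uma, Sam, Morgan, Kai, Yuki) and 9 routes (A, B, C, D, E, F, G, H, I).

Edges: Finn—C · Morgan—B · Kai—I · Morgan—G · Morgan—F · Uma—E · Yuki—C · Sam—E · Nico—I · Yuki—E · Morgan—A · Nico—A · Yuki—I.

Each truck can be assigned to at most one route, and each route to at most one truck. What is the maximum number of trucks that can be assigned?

For example, pair Nico→A, Finn→C, Uma→E, Morgan→B, Kai→I.
The set {Finn, Uma, Sam, Kai, Yuki} has only 3 neighbours ({C, E, I}), so by Hall's theorem at most 5 of the 7 trucks can be matched.

5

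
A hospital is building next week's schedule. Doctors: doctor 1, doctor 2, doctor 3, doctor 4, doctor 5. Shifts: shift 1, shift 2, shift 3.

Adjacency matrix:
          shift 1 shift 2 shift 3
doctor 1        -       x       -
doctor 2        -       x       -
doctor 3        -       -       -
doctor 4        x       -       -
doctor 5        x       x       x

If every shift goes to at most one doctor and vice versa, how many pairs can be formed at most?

One maximum matching: doctor 1-shift 2, doctor 4-shift 1, doctor 5-shift 3.
The set {doctor 1, doctor 2, doctor 3} has only 1 neighbour ({shift 2}), so by Hall's theorem at most 3 of the 5 doctors can be matched.

3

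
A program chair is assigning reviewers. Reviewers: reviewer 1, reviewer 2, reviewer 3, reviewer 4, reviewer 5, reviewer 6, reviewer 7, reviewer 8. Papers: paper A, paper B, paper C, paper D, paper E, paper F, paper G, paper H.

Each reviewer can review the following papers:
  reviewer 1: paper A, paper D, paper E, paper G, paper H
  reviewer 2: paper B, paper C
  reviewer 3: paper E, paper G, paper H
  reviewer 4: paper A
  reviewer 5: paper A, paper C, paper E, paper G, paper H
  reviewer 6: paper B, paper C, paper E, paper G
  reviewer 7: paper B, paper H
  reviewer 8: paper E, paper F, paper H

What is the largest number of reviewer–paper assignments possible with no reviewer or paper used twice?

8

For example, pair reviewer 1–paper D, reviewer 2–paper C, reviewer 3–paper H, reviewer 4–paper A, reviewer 5–paper G, reviewer 6–paper E, reviewer 7–paper B, reviewer 8–paper F.
All 8 reviewers are matched, so no larger matching exists.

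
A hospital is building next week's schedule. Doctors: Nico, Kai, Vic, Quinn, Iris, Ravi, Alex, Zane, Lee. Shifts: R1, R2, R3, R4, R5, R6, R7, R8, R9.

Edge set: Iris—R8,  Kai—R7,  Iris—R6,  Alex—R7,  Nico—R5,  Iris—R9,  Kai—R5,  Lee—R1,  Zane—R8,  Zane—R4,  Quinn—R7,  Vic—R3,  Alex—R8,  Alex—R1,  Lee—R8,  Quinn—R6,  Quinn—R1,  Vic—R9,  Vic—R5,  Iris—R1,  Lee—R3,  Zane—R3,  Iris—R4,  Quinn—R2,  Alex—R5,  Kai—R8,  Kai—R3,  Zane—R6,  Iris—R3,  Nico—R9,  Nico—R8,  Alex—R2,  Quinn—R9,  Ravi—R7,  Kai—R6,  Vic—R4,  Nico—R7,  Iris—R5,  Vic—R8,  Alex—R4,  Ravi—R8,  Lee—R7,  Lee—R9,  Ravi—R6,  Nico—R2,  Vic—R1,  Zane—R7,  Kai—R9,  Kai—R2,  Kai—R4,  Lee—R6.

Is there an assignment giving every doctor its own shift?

Yes

A valid assignment of size 9: Nico→R5, Kai→R8, Vic→R4, Quinn→R1, Iris→R6, Ravi→R7, Alex→R2, Zane→R3, Lee→R9.
All 9 doctors are covered.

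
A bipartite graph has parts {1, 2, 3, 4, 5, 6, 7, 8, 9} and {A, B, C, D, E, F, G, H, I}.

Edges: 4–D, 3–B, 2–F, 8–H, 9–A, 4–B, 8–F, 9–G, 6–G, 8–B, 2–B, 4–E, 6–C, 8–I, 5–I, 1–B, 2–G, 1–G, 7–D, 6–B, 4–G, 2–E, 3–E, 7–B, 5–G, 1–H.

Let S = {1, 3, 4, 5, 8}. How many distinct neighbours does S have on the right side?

7

The union of neighbours of {1, 3, 4, 5, 8} is {B, D, E, F, G, H, I}, which has 7 elements.
Since |N(S)| = 7 ≥ |S| = 5, Hall's condition holds for this subset.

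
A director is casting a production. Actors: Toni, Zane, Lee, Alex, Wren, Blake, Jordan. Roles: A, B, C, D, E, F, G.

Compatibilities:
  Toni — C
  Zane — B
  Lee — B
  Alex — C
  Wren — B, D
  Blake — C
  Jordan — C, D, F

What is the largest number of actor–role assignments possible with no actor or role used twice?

For example, pair Toni-C, Zane-B, Wren-D, Jordan-F.
The set {Toni, Zane, Lee, Alex, Blake} has only 2 neighbours ({B, C}), so by Hall's theorem at most 4 of the 7 actors can be matched.

4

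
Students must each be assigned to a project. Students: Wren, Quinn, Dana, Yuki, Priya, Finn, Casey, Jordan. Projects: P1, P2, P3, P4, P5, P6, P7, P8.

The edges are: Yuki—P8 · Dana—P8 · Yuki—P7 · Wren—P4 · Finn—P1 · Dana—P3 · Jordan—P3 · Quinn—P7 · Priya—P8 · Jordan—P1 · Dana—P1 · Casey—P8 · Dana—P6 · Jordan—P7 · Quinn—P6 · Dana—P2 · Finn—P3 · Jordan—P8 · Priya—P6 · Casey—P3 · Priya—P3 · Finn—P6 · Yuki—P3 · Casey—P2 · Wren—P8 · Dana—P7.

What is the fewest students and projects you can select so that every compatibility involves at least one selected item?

7

{Wren, P1, P2, P3, P6, P7, P8} is a vertex cover of size 7: every edge has an endpoint in this set.
No smaller cover exists because Wren–P4, Quinn–P7, Dana–P2, Yuki–P3, Priya–P6, Finn–P1, Casey–P8 is a matching of size 7, and a cover must include an endpoint of each of these disjoint edges (König's theorem).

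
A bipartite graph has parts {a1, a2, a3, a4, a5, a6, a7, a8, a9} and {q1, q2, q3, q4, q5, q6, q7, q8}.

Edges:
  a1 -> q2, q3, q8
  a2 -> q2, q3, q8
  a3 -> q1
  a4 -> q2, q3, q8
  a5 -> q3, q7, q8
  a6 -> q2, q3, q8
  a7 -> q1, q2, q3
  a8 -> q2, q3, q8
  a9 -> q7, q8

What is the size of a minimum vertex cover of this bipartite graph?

{q1, q2, q3, q7, q8} is a vertex cover of size 5: every edge has an endpoint in this set.
No smaller cover exists because a1–q3, a2–q2, a3–q1, a4–q8, a5–q7 is a matching of size 5, and a cover must include an endpoint of each of these disjoint edges (König's theorem).

5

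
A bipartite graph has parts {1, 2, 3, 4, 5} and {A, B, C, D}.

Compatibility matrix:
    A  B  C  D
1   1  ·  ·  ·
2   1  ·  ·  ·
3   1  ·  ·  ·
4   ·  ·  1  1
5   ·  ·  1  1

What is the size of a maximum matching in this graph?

3

A valid assignment of size 3: 1–A, 4–D, 5–C.
The set {1, 2, 3} has only 1 neighbour ({A}), so by Hall's theorem at most 3 of the 5 left vertices can be matched.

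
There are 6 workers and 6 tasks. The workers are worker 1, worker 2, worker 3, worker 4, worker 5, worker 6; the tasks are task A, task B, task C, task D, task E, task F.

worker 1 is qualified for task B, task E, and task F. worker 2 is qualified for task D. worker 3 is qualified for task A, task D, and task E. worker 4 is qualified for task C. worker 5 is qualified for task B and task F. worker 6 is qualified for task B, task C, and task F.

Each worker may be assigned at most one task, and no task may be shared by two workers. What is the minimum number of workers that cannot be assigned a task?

One maximum matching: worker 1–task E, worker 2–task D, worker 3–task A, worker 4–task C, worker 5–task B, worker 6–task F.
This saturates every worker, so 6 is the maximum.
That matches 6 of the 6, leaving 0 unmatched; no matching can do better.

0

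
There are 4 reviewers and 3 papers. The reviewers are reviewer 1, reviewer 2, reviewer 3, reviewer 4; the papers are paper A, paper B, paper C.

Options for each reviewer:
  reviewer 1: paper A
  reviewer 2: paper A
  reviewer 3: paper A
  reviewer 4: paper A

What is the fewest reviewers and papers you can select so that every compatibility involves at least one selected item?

1

{paper A} is a vertex cover of size 1: every edge has an endpoint in this set.
No smaller cover exists because reviewer 1–paper A is a matching of size 1, and a cover must include an endpoint of each of these disjoint edges (König's theorem).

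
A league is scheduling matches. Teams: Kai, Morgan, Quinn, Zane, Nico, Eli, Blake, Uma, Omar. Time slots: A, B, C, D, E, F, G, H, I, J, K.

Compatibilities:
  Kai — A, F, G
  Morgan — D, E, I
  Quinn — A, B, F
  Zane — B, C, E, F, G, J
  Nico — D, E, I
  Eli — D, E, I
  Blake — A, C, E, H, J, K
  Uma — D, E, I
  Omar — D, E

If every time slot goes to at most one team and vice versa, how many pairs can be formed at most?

One maximum matching: Kai-F, Morgan-I, Quinn-B, Zane-G, Nico-D, Eli-E, Blake-J.
The set {Morgan, Nico, Eli, Uma, Omar} has only 3 neighbours ({D, E, I}), so by Hall's theorem at most 7 of the 9 teams can be matched.

7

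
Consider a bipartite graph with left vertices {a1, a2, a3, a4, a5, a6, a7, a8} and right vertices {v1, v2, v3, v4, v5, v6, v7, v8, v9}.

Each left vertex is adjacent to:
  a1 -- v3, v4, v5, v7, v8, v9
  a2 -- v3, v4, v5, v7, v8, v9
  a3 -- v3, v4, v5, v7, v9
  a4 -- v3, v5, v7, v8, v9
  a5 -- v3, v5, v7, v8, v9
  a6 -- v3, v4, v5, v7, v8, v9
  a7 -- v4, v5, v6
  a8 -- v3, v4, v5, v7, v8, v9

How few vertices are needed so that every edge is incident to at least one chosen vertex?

The 7 edges a1–v7, a2–v8, a3–v4, a4–v9, a5–v5, a6–v3, a7–v6 form a matching, so any vertex cover needs at least 7 vertices (one per matched edge).
Conversely {a7, v3, v4, v5, v7, v8, v9} meets every edge and has exactly 7 vertices, so 7 is optimal.

7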